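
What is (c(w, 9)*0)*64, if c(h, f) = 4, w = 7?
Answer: 0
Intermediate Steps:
(c(w, 9)*0)*64 = (4*0)*64 = 0*64 = 0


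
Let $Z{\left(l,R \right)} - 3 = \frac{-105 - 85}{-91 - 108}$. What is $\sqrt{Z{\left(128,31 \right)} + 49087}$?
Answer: $\frac{10 \sqrt{19440509}}{199} \approx 221.56$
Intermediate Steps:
$Z{\left(l,R \right)} = \frac{787}{199}$ ($Z{\left(l,R \right)} = 3 + \frac{-105 - 85}{-91 - 108} = 3 - \frac{190}{-199} = 3 - - \frac{190}{199} = 3 + \frac{190}{199} = \frac{787}{199}$)
$\sqrt{Z{\left(128,31 \right)} + 49087} = \sqrt{\frac{787}{199} + 49087} = \sqrt{\frac{9769100}{199}} = \frac{10 \sqrt{19440509}}{199}$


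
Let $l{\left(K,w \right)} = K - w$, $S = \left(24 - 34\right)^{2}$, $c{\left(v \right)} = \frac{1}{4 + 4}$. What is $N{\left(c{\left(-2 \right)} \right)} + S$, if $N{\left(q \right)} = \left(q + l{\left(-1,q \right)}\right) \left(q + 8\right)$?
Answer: $\frac{735}{8} \approx 91.875$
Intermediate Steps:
$c{\left(v \right)} = \frac{1}{8}$
$S = 100$ ($S = \left(-10\right)^{2} = 100$)
$N{\left(q \right)} = -8 - q$ ($N{\left(q \right)} = \left(q - \left(1 + q\right)\right) \left(q + 8\right) = - (8 + q) = -8 - q$)
$N{\left(c{\left(-2 \right)} \right)} + S = \left(-8 - \frac{1}{8}\right) + 100 = - \frac{65}{8} + 100 = \frac{735}{8}$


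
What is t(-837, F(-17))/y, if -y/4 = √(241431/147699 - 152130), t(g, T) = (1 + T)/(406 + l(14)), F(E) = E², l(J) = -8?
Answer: 145*I*√368742163281429/5961829707148 ≈ 0.00046704*I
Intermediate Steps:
t(g, T) = 1/398 + T/398 (t(g, T) = (1 + T)/(406 - 8) = (1 + T)/398 = (1 + T)*(1/398) = 1/398 + T/398)
y = -4*I*√368742163281429/49233 (y = -4*√(241431/147699 - 152130) = -4*√(241431*(1/147699) - 152130) = -4*√(80477/49233 - 152130) = -4*I*√368742163281429/49233 ≈ -1560.1*I)
t(-837, F(-17))/y = (1/398 + (1/398)*(-17)²)/((-4*I*√368742163281429/49233)) = (1/398 + (1/398)*289)*(I*√368742163281429/29958943252) = (1/398 + 289/398)*(I*√368742163281429/29958943252) = 145*(I*√368742163281429/29958943252)/199 = 145*I*√368742163281429/5961829707148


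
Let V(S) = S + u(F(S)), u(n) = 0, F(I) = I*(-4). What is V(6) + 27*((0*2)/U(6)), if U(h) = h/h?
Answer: 6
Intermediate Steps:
F(I) = -4*I
U(h) = 1
V(S) = S (V(S) = S + 0 = S)
V(6) + 27*((0*2)/U(6)) = 6 + 27*((0*2)/1) = 6 + 27*(0*1) = 6 + 27*0 = 6 + 0 = 6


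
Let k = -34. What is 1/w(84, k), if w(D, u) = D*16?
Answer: 1/1344 ≈ 0.00074405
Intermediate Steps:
w(D, u) = 16*D
1/w(84, k) = 1/(16*84) = 1/1344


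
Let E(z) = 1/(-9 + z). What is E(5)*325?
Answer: -325/4 ≈ -81.250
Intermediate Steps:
E(5)*325 = 325/(-9 + 5) = 325/(-4) = -1/4*325 = -325/4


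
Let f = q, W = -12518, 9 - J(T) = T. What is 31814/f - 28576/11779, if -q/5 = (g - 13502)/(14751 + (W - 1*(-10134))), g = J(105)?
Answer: 2316215453831/400427105 ≈ 5784.4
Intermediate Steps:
J(T) = 9 - T
g = -96 (g = 9 - 1*105 = 9 - 105 = -96)
q = 67990/12367 (q = -5*(-96 - 13502)/(14751 + (-12518 - 1*(-10134))) = -(-67990)/(14751 + (-12518 + 10134)) = -(-67990)/(14751 - 2384) = -(-67990)/12367 = -5*(-13598/12367) = 67990/12367 ≈ 5.4977)
f = 67990/12367 ≈ 5.4977
31814/f - 28576/11779 = 31814/(67990/12367) - 28576/11779 = 31814*(12367/67990) - 28576*1/11779 = 196721869/33995 - 28576/11779 = 2316215453831/400427105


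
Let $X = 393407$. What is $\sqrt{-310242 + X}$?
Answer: $\sqrt{83165} \approx 288.38$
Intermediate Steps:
$\sqrt{-310242 + X} = \sqrt{-310242 + 393407} = \sqrt{83165}$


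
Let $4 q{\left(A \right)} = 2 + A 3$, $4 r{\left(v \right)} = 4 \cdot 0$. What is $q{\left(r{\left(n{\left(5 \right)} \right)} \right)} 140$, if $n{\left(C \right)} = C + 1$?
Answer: $70$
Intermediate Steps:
$n{\left(C \right)} = 1 + C$
$r{\left(v \right)} = 0$ ($r{\left(v \right)} = \frac{4 \cdot 0}{4} = \frac{1}{4} \cdot 0 = 0$)
$q{\left(A \right)} = \frac{1}{2} + \frac{3 A}{4}$ ($q{\left(A \right)} = \frac{2 + A 3}{4} = \frac{2 + 3 A}{4} = \frac{1}{2} + \frac{3 A}{4}$)
$q{\left(r{\left(n{\left(5 \right)} \right)} \right)} 140 = \left(\frac{1}{2} + \frac{3}{4} \cdot 0\right) 140 = \left(\frac{1}{2} + 0\right) 140 = \frac{1}{2} \cdot 140 = 70$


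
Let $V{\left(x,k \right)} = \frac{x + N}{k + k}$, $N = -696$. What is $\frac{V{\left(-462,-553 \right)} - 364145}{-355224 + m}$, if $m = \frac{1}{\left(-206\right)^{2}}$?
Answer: $\frac{8545405472216}{8336079971639} \approx 1.0251$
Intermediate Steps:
$V{\left(x,k \right)} = \frac{-696 + x}{2 k}$ ($V{\left(x,k \right)} = \frac{x - 696}{k + k} = \frac{-696 + x}{2 k}$)
$m = \frac{1}{42436} \approx 2.3565 \cdot 10^{-5}$
$\frac{V{\left(-462,-553 \right)} - 364145}{-355224 + m} = \frac{\frac{-696 - 462}{2 \left(-553\right)} - 364145}{-355224 + \frac{1}{42436}} = \frac{\frac{1}{2} \left(- \frac{1}{553}\right) \left(-1158\right) - 364145}{- \frac{15074285663}{42436}} = \left(\frac{579}{553} - 364145\right) \left(- \frac{42436}{15074285663}\right) = \left(- \frac{201371606}{553}\right) \left(- \frac{42436}{15074285663}\right) = \frac{8545405472216}{8336079971639}$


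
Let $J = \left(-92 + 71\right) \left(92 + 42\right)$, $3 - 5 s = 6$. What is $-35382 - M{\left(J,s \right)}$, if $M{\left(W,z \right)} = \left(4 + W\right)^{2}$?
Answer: $-7931482$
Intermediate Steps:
$s = - \frac{3}{5}$ ($s = \frac{3}{5} - \frac{6}{5} = - \frac{3}{5} \approx -0.6$)
$J = -2814$ ($J = \left(-21\right) 134 = -2814$)
$-35382 - M{\left(J,s \right)} = -35382 - \left(4 - 2814\right)^{2} = -35382 - \left(-2810\right)^{2} = -35382 - 7896100 = -7931482$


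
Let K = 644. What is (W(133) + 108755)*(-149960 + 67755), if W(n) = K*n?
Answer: -15981227435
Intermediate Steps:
W(n) = 644*n
(W(133) + 108755)*(-149960 + 67755) = (644*133 + 108755)*(-149960 + 67755) = (85652 + 108755)*(-82205) = 194407*(-82205) = -15981227435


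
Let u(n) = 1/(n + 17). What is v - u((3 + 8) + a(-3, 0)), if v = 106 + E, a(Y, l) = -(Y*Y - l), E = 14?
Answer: 2279/19 ≈ 119.95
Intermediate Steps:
a(Y, l) = l - Y**2 (a(Y, l) = -(Y**2 - l) = l - Y**2)
u(n) = 1/(17 + n)
v = 120 (v = 106 + 14 = 120)
v - u((3 + 8) + a(-3, 0)) = 120 - 1/(17 + ((3 + 8) + (0 - 1*(-3)**2))) = 120 - 1/(17 + (11 + (0 - 1*9))) = 120 - 1/(17 + (11 + (0 - 9))) = 120 - 1/(17 + (11 - 9)) = 120 - 1/(17 + 2) = 120 - 1/19 = 2279/19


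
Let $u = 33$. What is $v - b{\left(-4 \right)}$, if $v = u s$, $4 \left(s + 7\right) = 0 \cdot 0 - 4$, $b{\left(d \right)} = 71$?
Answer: $-335$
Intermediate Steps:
$s = -8$ ($s = -7 + \frac{0 \cdot 0 - 4}{4} = -7 + \frac{0 - 4}{4} = -7 + \frac{1}{4} \left(-4\right) = -7 - 1 = -8$)
$v = -264$ ($v = 33 \left(-8\right) = -264$)
$v - b{\left(-4 \right)} = -264 - 71 = -335$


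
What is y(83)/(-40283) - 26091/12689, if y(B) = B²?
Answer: -1138438274/511150987 ≈ -2.2272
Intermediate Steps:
y(83)/(-40283) - 26091/12689 = 83²/(-40283) - 26091/12689 = 6889*(-1/40283) - 26091*1/12689 = -6889/40283 - 26091/12689 = -1138438274/511150987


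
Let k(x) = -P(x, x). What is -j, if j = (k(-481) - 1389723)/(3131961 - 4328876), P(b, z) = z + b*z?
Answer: -1620603/1196915 ≈ -1.3540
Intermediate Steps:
k(x) = -x*(1 + x)
j = 1620603/1196915 (j = (-1*(-481)*(1 - 481) - 1389723)/(3131961 - 4328876) = (-1*(-481)*(-480) - 1389723)/(-1196915) = (-230880 - 1389723)*(-1/1196915) = -1620603*(-1/1196915) = 1620603/1196915 ≈ 1.3540)
-j = -1*1620603/1196915 = -1620603/1196915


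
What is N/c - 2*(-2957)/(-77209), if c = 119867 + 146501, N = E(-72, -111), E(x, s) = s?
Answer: -1583870551/20566006912 ≈ -0.077014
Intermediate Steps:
N = -111
c = 266368
N/c - 2*(-2957)/(-77209) = -111/266368 - 2*(-2957)/(-77209) = -111*1/266368 + 5914*(-1/77209) = -111/266368 - 5914/77209 = -1583870551/20566006912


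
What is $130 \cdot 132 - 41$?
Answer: $17119$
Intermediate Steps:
$130 \cdot 132 - 41 = 17160 - 41 = 17119$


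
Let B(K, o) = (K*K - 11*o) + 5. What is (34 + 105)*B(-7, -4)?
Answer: 13622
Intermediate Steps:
B(K, o) = 5 + K² - 11*o (B(K, o) = (K² - 11*o) + 5 = 5 + K² - 11*o)
(34 + 105)*B(-7, -4) = (34 + 105)*(5 + (-7)² - 11*(-4)) = 139*(5 + 49 + 44) = 139*98 = 13622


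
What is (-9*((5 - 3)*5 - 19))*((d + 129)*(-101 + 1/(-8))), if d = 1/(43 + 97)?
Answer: -1183519269/1120 ≈ -1.0567e+6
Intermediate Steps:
d = 1/140 ≈ 0.0071429
(-9*((5 - 3)*5 - 19))*((d + 129)*(-101 + 1/(-8))) = (-9*((5 - 3)*5 - 19))*((1/140 + 129)*(-101 + 1/(-8))) = (-9*(2*5 - 19))*(18061*(-101 - ⅛)/140) = (-9*(10 - 19))*((18061/140)*(-809/8)) = -9*(-9)*(-14611349/1120) = 81*(-14611349/1120) = -1183519269/1120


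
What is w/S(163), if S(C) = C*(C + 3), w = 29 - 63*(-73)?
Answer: 2314/13529 ≈ 0.17104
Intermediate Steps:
w = 4628 (w = 29 + 4599 = 4628)
S(C) = C*(3 + C)
w/S(163) = 4628/((163*(3 + 163))) = 4628/((163*166)) = 4628/27058 = 4628*(1/27058) = 2314/13529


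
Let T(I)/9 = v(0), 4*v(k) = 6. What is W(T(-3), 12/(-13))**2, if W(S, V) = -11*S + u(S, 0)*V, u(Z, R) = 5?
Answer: 15848361/676 ≈ 23444.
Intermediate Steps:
v(k) = 3/2 (v(k) = (1/4)*6 = 3/2)
T(I) = 27/2 (T(I) = 9*(3/2) = 27/2)
W(S, V) = -11*S + 5*V
W(T(-3), 12/(-13))**2 = (-11*27/2 + 5*(12/(-13)))**2 = (-297/2 + 5*(12*(-1/13)))**2 = (-297/2 + 5*(-12/13))**2 = (-297/2 - 60/13)**2 = (-3981/26)**2 = 15848361/676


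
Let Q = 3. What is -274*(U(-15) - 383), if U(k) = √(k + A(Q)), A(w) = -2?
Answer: 104942 - 274*I*√17 ≈ 1.0494e+5 - 1129.7*I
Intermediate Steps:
U(k) = √(-2 + k) (U(k) = √(k - 2) = √(-2 + k))
-274*(U(-15) - 383) = -274*(√(-2 - 15) - 383) = -274*(√(-17) - 383) = -274*(I*√17 - 383) = -274*(-383 + I*√17) = 104942 - 274*I*√17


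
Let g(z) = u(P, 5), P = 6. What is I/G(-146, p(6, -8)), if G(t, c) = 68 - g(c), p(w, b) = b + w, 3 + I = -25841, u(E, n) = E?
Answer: -12922/31 ≈ -416.84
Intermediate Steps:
g(z) = 6
I = -25844 (I = -3 - 25841 = -25844)
G(t, c) = 62 (G(t, c) = 68 - 1*6 = 68 - 6 = 62)
I/G(-146, p(6, -8)) = -25844/62 = -25844*1/62 = -12922/31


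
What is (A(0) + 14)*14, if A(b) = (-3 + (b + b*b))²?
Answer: 322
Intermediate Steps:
A(b) = (-3 + b + b²)² (A(b) = (-3 + (b + b²))² = (-3 + b + b²)²)
(A(0) + 14)*14 = ((-3 + 0 + 0²)² + 14)*14 = ((-3 + 0 + 0)² + 14)*14 = ((-3)² + 14)*14 = (9 + 14)*14 = 23*14 = 322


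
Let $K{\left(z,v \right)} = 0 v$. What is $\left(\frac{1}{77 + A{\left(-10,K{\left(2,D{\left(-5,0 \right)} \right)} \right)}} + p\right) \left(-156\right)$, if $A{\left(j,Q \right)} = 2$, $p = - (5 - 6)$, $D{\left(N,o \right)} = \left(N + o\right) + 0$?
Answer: $- \frac{12480}{79} \approx -157.97$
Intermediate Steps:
$D{\left(N,o \right)} = N + o$
$p = 1$ ($p = \left(-1\right) \left(-1\right) = 1$)
$K{\left(z,v \right)} = 0$
$\left(\frac{1}{77 + A{\left(-10,K{\left(2,D{\left(-5,0 \right)} \right)} \right)}} + p\right) \left(-156\right) = \left(\frac{1}{77 + 2} + 1\right) \left(-156\right) = \left(\frac{1}{79} + 1\right) \left(-156\right) = \frac{80}{79} \left(-156\right) = - \frac{12480}{79}$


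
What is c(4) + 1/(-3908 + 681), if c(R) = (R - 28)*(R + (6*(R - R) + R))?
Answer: -619585/3227 ≈ -192.00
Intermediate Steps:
c(R) = 2*R*(-28 + R) (c(R) = (-28 + R)*(R + (6*0 + R)) = (-28 + R)*(R + (0 + R)) = (-28 + R)*(R + R) = (-28 + R)*(2*R) = 2*R*(-28 + R))
c(4) + 1/(-3908 + 681) = 2*4*(-28 + 4) + 1/(-3908 + 681) = 2*4*(-24) + 1/(-3227) = -192 - 1/3227 = -619585/3227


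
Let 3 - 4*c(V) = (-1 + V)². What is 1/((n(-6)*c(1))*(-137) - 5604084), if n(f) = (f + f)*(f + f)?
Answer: -1/5618880 ≈ -1.7797e-7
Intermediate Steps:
n(f) = 4*f² (n(f) = (2*f)*(2*f) = 4*f²)
c(V) = ¾ - (-1 + V)²/4
1/((n(-6)*c(1))*(-137) - 5604084) = 1/(((4*(-6)²)*(¾ - (-1 + 1)²/4))*(-137) - 5604084) = 1/(((4*36)*(¾ - ¼*0²))*(-137) - 5604084) = 1/((144*(¾ - ¼*0))*(-137) - 5604084) = 1/((144*(¾ + 0))*(-137) - 5604084) = 1/((144*(¾))*(-137) - 5604084) = 1/(108*(-137) - 5604084) = 1/(-14796 - 5604084) = 1/(-5618880) = -1/5618880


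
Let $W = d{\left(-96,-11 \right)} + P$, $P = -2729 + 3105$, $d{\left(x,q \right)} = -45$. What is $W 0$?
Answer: $0$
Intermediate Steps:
$P = 376$
$W = 331$ ($W = -45 + 376 = 331$)
$W 0 = 331 \cdot 0 = 0$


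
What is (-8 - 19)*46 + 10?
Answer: -1232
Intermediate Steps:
(-8 - 19)*46 + 10 = -27*46 + 10 = -1242 + 10 = -1232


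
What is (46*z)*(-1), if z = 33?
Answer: -1518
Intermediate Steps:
(46*z)*(-1) = (46*33)*(-1) = 1518*(-1) = -1518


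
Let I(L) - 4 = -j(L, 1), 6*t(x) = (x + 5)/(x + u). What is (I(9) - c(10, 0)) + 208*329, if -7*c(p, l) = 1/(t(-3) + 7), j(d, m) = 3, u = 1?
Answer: 19640277/287 ≈ 68433.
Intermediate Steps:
t(x) = (5 + x)/(6*(1 + x)) (t(x) = ((x + 5)/(x + 1))/6 = ((5 + x)/(1 + x))/6 = (5 + x)/(6*(1 + x)))
c(p, l) = -6/287 (c(p, l) = -1/(7*((5 - 3)/(6*(1 - 3)) + 7)) = -1/(7*((1/6)*2/(-2) + 7)) = -1/(7*((1/6)*(-1/2)*2 + 7)) = -1/(7*(-1/6 + 7)) = -1/(7*41/6) = -1/7*6/41 = -6/287)
I(L) = 1 (I(L) = 4 - 1*3 = 4 - 3 = 1)
(I(9) - c(10, 0)) + 208*329 = (1 - 1*(-6/287)) + 208*329 = (1 + 6/287) + 68432 = 293/287 + 68432 = 19640277/287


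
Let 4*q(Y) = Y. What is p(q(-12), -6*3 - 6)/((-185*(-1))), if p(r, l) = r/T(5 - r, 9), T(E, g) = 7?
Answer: -3/1295 ≈ -0.0023166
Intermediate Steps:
q(Y) = Y/4
p(r, l) = r/7
p(q(-12), -6*3 - 6)/((-185*(-1))) = (((¼)*(-12))/7)/((-185*(-1))) = ((⅐)*(-3))/185 = -3/7*1/185 = -3/1295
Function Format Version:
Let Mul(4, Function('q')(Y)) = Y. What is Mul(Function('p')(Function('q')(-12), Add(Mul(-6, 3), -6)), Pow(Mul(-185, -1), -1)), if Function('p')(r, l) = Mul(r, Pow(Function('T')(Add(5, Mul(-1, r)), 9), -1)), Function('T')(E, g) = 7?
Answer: Rational(-3, 1295) ≈ -0.0023166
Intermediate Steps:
Function('q')(Y) = Mul(Rational(1, 4), Y)
Function('p')(r, l) = Mul(Rational(1, 7), r) (Function('p')(r, l) = Mul(r, Pow(7, -1)) = Mul(r, Rational(1, 7)) = Mul(Rational(1, 7), r))
Mul(Function('p')(Function('q')(-12), Add(Mul(-6, 3), -6)), Pow(Mul(-185, -1), -1)) = Mul(Mul(Rational(1, 7), Mul(Rational(1, 4), -12)), Pow(Mul(-185, -1), -1)) = Mul(Mul(Rational(1, 7), -3), Pow(185, -1)) = Mul(Rational(-3, 7), Rational(1, 185)) = Rational(-3, 1295)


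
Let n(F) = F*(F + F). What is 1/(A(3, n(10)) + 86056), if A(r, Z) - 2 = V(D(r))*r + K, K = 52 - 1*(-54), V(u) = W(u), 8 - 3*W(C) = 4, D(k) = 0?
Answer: 1/86168 ≈ 1.1605e-5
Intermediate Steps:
W(C) = 4/3 (W(C) = 8/3 - 1/3*4 = 8/3 - 4/3 = 4/3)
V(u) = 4/3
n(F) = 2*F**2 (n(F) = F*(2*F) = 2*F**2)
K = 106 (K = 52 + 54 = 106)
A(r, Z) = 108 + 4*r/3 (A(r, Z) = 2 + (4*r/3 + 106) = 2 + (106 + 4*r/3) = 108 + 4*r/3)
1/(A(3, n(10)) + 86056) = 1/((108 + (4/3)*3) + 86056) = 1/((108 + 4) + 86056) = 1/(112 + 86056) = 1/86168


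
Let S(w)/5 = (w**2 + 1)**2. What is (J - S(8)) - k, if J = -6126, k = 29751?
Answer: -57002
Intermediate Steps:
S(w) = 5*(1 + w**2)**2 (S(w) = 5*(w**2 + 1)**2 = 5*(1 + w**2)**2)
(J - S(8)) - k = (-6126 - 5*(1 + 8**2)**2) - 1*29751 = (-6126 - 5*(1 + 64)**2) - 29751 = (-6126 - 5*65**2) - 29751 = (-6126 - 5*4225) - 29751 = (-6126 - 1*21125) - 29751 = (-6126 - 21125) - 29751 = -27251 - 29751 = -57002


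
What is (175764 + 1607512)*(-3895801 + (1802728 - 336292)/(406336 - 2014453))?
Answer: -3724018411239983076/536039 ≈ -6.9473e+12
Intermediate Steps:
(175764 + 1607512)*(-3895801 + (1802728 - 336292)/(406336 - 2014453)) = 1783276*(-3895801 + 1466436/(-1608117)) = 1783276*(-3895801 + 1466436*(-1/1608117)) = 1783276*(-3895801 - 488812/536039) = 1783276*(-2088301761051/536039) = -3724018411239983076/536039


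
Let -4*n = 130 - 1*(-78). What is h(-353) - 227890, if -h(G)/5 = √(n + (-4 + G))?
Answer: -227890 - 5*I*√409 ≈ -2.2789e+5 - 101.12*I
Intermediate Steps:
n = -52 (n = -(130 - 1*(-78))/4 = -(130 + 78)/4 = -¼*208 = -52)
h(G) = -5*√(-56 + G) (h(G) = -5*√(-52 + (-4 + G)) = -5*√(-56 + G))
h(-353) - 227890 = -5*√(-56 - 353) - 227890 = -5*I*√409 - 227890 = -227890 - 5*I*√409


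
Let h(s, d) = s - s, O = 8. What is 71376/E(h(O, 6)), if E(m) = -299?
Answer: -71376/299 ≈ -238.72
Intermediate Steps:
h(s, d) = 0
71376/E(h(O, 6)) = 71376/(-299) = 71376*(-1/299) = -71376/299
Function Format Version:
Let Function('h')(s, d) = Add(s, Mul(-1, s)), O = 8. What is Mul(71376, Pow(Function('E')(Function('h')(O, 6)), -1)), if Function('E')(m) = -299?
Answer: Rational(-71376, 299) ≈ -238.72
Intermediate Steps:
Function('h')(s, d) = 0
Mul(71376, Pow(Function('E')(Function('h')(O, 6)), -1)) = Mul(71376, Pow(-299, -1)) = Mul(71376, Rational(-1, 299)) = Rational(-71376, 299)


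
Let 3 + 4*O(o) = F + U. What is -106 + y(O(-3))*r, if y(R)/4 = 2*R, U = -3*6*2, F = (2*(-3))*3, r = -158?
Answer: 17906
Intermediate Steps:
F = -18 (F = -6*3 = -18)
U = -36 (U = -18*2 = -36)
O(o) = -57/4 (O(o) = -¾ + (-18 - 36)/4 = -¾ + (¼)*(-54) = -¾ - 27/2 = -57/4)
y(R) = 8*R (y(R) = 4*(2*R) = 8*R)
-106 + y(O(-3))*r = -106 + (8*(-57/4))*(-158) = -106 - 114*(-158) = -106 + 18012 = 17906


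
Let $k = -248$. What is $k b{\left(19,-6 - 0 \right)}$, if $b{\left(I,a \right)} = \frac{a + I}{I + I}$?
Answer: $- \frac{1612}{19} \approx -84.842$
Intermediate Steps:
$b{\left(I,a \right)} = \frac{I + a}{2 I}$
$k b{\left(19,-6 - 0 \right)} = - 248 \frac{19 - 6}{2 \cdot 19} = - 248 \cdot \frac{1}{2} \cdot \frac{1}{19} \left(19 + \left(-6 + 0\right)\right) = - 248 \cdot \frac{1}{2} \cdot \frac{1}{19} \left(19 - 6\right) = - 248 \cdot \frac{1}{2} \cdot \frac{1}{19} \cdot 13 = \left(-248\right) \frac{13}{38} = - \frac{1612}{19}$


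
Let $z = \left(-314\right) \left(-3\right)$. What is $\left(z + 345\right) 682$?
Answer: $877734$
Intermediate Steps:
$z = 942$
$\left(z + 345\right) 682 = \left(942 + 345\right) 682 = 1287 \cdot 682 = 877734$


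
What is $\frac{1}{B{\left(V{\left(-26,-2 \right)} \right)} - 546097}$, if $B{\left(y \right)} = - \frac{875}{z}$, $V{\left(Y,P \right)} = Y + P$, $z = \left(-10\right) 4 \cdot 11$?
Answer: $- \frac{88}{48056361} \approx -1.8312 \cdot 10^{-6}$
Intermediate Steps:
$z = -440$ ($z = \left(-40\right) 11 = -440$)
$V{\left(Y,P \right)} = P + Y$
$B{\left(y \right)} = \frac{175}{88}$ ($B{\left(y \right)} = - \frac{875}{-440} = \left(-875\right) \left(- \frac{1}{440}\right) = \frac{175}{88}$)
$\frac{1}{B{\left(V{\left(-26,-2 \right)} \right)} - 546097} = \frac{1}{\frac{175}{88} - 546097} = \frac{1}{- \frac{48056361}{88}} = - \frac{88}{48056361}$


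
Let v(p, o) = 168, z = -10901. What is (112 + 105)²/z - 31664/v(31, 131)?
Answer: -44135027/228921 ≈ -192.80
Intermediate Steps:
(112 + 105)²/z - 31664/v(31, 131) = (112 + 105)²/(-10901) - 31664/168 = 217²*(-1/10901) - 31664*1/168 = 47089*(-1/10901) - 3958/21 = -47089/10901 - 3958/21 = -44135027/228921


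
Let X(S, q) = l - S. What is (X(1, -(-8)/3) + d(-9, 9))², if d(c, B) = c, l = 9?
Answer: 1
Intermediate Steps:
X(S, q) = 9 - S
(X(1, -(-8)/3) + d(-9, 9))² = ((9 - 1*1) - 9)² = ((9 - 1) - 9)² = (8 - 9)² = (-1)² = 1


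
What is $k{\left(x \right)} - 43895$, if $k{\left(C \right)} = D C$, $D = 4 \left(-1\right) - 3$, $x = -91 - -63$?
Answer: $-43699$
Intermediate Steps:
$x = -28$ ($x = -91 + 63 = -28$)
$D = -7$ ($D = -4 - 3 = -7$)
$k{\left(C \right)} = - 7 C$
$k{\left(x \right)} - 43895 = \left(-7\right) \left(-28\right) - 43895 = 196 - 43895 = -43699$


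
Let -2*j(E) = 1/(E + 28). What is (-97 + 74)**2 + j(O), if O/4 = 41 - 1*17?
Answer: 131191/248 ≈ 529.00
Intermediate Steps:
O = 96 (O = 4*(41 - 1*17) = 4*(41 - 17) = 4*24 = 96)
j(E) = -1/(2*(28 + E)) (j(E) = -1/(2*(E + 28)) = -1/(2*(28 + E)))
(-97 + 74)**2 + j(O) = (-97 + 74)**2 - 1/(56 + 2*96) = (-23)**2 - 1/(56 + 192) = 529 - 1/248 = 131191/248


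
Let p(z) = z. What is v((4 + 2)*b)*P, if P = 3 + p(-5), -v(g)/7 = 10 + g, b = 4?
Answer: 476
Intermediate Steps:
v(g) = -70 - 7*g (v(g) = -7*(10 + g) = -70 - 7*g)
P = -2 (P = 3 - 5 = -2)
v((4 + 2)*b)*P = (-70 - 7*(4 + 2)*4)*(-2) = (-70 - 42*4)*(-2) = (-70 - 7*24)*(-2) = (-70 - 168)*(-2) = -238*(-2) = 476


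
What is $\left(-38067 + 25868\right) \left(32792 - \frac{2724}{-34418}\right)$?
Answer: $- \frac{6884126139110}{17209} \approx -4.0003 \cdot 10^{8}$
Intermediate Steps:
$\left(-38067 + 25868\right) \left(32792 - \frac{2724}{-34418}\right) = - 12199 \left(32792 - - \frac{1362}{17209}\right) = - 12199 \left(32792 + \frac{1362}{17209}\right) = \left(-12199\right) \frac{564318890}{17209} = - \frac{6884126139110}{17209}$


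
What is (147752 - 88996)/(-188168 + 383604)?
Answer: 14689/48859 ≈ 0.30064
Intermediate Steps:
(147752 - 88996)/(-188168 + 383604) = 58756/195436 = 58756*(1/195436) = 14689/48859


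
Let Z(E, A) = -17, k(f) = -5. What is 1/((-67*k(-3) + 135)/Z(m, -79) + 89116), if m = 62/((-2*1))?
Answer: 17/1514502 ≈ 1.1225e-5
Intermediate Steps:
m = -31 (m = 62/(-2) = 62*(-½) = -31)
1/((-67*k(-3) + 135)/Z(m, -79) + 89116) = 1/((-67*(-5) + 135)/(-17) + 89116) = 1/((335 + 135)*(-1/17) + 89116) = 1/(470*(-1/17) + 89116) = 1/(-470/17 + 89116) = 1/(1514502/17) = 17/1514502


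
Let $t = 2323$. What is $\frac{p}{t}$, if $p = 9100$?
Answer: $\frac{9100}{2323} \approx 3.9173$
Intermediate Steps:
$\frac{p}{t} = \frac{9100}{2323}$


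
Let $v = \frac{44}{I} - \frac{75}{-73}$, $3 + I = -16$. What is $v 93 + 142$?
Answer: $\frac{30763}{1387} \approx 22.18$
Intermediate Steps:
$I = -19$ ($I = -3 - 16 = -19$)
$v = - \frac{1787}{1387}$ ($v = \frac{44}{-19} - \frac{75}{-73} = 44 \left(- \frac{1}{19}\right) - - \frac{75}{73} = - \frac{44}{19} + \frac{75}{73} = - \frac{1787}{1387} \approx -1.2884$)
$v 93 + 142 = \left(- \frac{1787}{1387}\right) 93 + 142 = - \frac{166191}{1387} + 142 = \frac{30763}{1387}$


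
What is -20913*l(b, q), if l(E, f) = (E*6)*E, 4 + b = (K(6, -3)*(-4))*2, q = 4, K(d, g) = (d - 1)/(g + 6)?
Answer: -37699168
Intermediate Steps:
K(d, g) = (-1 + d)/(6 + g)
b = -52/3 (b = -4 + (((-1 + 6)/(6 - 3))*(-4))*2 = -4 + ((5/3)*(-4))*2 = -4 - 20/3*2 = -4 - 40/3 = -52/3 ≈ -17.333)
l(E, f) = 6*E**2 (l(E, f) = (6*E)*E = 6*E**2)
-20913*l(b, q) = -125478*(-52/3)**2 = -125478*2704/9 = -20913*5408/3 = -37699168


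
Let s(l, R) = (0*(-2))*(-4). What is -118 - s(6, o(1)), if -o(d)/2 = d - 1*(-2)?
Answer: -118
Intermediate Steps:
o(d) = -4 - 2*d (o(d) = -2*(d - 1*(-2)) = -2*(d + 2) = -2*(2 + d) = -4 - 2*d)
s(l, R) = 0 (s(l, R) = 0*(-4) = 0)
-118 - s(6, o(1)) = -118 - 1*0 = -118 + 0 = -118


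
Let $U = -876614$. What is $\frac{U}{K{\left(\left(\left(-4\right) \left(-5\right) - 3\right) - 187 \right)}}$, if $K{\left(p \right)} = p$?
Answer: $\frac{438307}{85} \approx 5156.6$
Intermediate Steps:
$\frac{U}{K{\left(\left(\left(-4\right) \left(-5\right) - 3\right) - 187 \right)}} = - \frac{876614}{\left(\left(-4\right) \left(-5\right) - 3\right) - 187} = - \frac{876614}{\left(20 - 3\right) - 187} = - \frac{876614}{17 - 187} = - \frac{876614}{-170} = \left(-876614\right) \left(- \frac{1}{170}\right) = \frac{438307}{85}$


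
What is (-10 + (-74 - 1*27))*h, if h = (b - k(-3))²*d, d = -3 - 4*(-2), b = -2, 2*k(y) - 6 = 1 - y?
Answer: -27195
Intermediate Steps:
k(y) = 7/2 - y/2 (k(y) = 3 + (1 - y)/2 = 3 + (½ - y/2) = 7/2 - y/2)
d = 5 (d = -3 + 8 = 5)
h = 245 (h = (-2 - (7/2 - ½*(-3)))²*5 = (-2 - (7/2 + 3/2))²*5 = (-2 - 1*5)²*5 = (-2 - 5)²*5 = (-7)²*5 = 49*5 = 245)
(-10 + (-74 - 1*27))*h = (-10 + (-74 - 1*27))*245 = (-10 + (-74 - 27))*245 = (-10 - 101)*245 = -111*245 = -27195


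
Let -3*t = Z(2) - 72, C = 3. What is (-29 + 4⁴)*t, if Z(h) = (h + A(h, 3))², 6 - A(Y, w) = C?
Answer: 10669/3 ≈ 3556.3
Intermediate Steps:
A(Y, w) = 3 (A(Y, w) = 6 - 1*3 = 6 - 3 = 3)
Z(h) = (3 + h)² (Z(h) = (h + 3)² = (3 + h)²)
t = 47/3 (t = -((3 + 2)² - 72)/3 = -(5² - 72)/3 = -(25 - 72)/3 = -⅓*(-47) = 47/3 ≈ 15.667)
(-29 + 4⁴)*t = (-29 + 4⁴)*(47/3) = (-29 + 256)*(47/3) = 227*(47/3) = 10669/3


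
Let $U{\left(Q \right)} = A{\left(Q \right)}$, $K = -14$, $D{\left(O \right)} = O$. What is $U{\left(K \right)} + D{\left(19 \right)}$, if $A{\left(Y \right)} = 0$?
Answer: $19$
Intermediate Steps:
$U{\left(Q \right)} = 0$
$U{\left(K \right)} + D{\left(19 \right)} = 0 + 19 = 19$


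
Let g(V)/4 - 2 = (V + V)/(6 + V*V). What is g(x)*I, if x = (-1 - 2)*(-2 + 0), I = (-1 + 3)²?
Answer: 256/7 ≈ 36.571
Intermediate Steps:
I = 4 (I = 2² = 4)
x = 6 (x = -3*(-2) = 6)
g(V) = 8 + 8*V/(6 + V²) (g(V) = 8 + 4*((V + V)/(6 + V*V)) = 8 + 4*((2*V)/(6 + V²)) = 8 + 4*(2*V/(6 + V²)) = 8 + 8*V/(6 + V²))
g(x)*I = (8*(6 + 6 + 6²)/(6 + 6²))*4 = (8*(6 + 6 + 36)/(6 + 36))*4 = (8*48/42)*4 = (8*(1/42)*48)*4 = (64/7)*4 = 256/7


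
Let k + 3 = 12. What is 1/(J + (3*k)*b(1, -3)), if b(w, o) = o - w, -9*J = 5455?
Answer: -9/6427 ≈ -0.0014003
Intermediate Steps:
J = -5455/9 (J = -⅑*5455 = -5455/9 ≈ -606.11)
k = 9 (k = -3 + 12 = 9)
1/(J + (3*k)*b(1, -3)) = 1/(-5455/9 + (3*9)*(-3 - 1*1)) = 1/(-5455/9 + 27*(-3 - 1)) = 1/(-5455/9 + 27*(-4)) = 1/(-5455/9 - 108) = 1/(-6427/9) = -9/6427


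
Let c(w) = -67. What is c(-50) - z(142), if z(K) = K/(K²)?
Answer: -9515/142 ≈ -67.007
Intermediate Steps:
z(K) = 1/K (z(K) = K/K² = 1/K)
c(-50) - z(142) = -67 - 1/142 = -9515/142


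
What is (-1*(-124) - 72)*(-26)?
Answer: -1352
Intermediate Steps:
(-1*(-124) - 72)*(-26) = (124 - 72)*(-26) = 52*(-26) = -1352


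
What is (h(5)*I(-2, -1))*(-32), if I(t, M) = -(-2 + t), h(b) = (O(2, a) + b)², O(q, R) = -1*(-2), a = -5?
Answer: -6272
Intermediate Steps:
O(q, R) = 2
h(b) = (2 + b)²
I(t, M) = 2 - t
(h(5)*I(-2, -1))*(-32) = ((2 + 5)²*(2 - 1*(-2)))*(-32) = (7²*(2 + 2))*(-32) = (49*4)*(-32) = 196*(-32) = -6272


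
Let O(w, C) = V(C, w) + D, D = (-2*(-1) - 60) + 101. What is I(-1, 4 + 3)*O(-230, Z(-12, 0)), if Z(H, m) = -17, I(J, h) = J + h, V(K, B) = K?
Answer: 156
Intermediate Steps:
D = 43 (D = (2 - 60) + 101 = -58 + 101 = 43)
O(w, C) = 43 + C (O(w, C) = C + 43 = 43 + C)
I(-1, 4 + 3)*O(-230, Z(-12, 0)) = (-1 + (4 + 3))*(43 - 17) = (-1 + 7)*26 = 6*26 = 156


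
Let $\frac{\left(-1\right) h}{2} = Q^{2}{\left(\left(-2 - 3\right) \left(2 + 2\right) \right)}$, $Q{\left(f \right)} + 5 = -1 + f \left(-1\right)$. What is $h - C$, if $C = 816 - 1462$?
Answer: $254$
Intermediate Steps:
$Q{\left(f \right)} = -6 - f$ ($Q{\left(f \right)} = -5 + \left(-1 + f \left(-1\right)\right) = -5 - \left(1 + f\right) = -6 - f$)
$C = -646$ ($C = 816 - 1462 = -646$)
$h = -392$ ($h = - 2 \left(-6 - \left(-2 - 3\right) \left(2 + 2\right)\right)^{2} = - 2 \left(-6 - \left(-2 - 3\right) 4\right)^{2} = - 2 \left(-6 - \left(-5\right) 4\right)^{2} = - 2 \left(-6 - -20\right)^{2} = - 2 \left(-6 + 20\right)^{2} = - 2 \cdot 14^{2} = \left(-2\right) 196 = -392$)
$h - C = -392 - -646 = -392 + 646 = 254$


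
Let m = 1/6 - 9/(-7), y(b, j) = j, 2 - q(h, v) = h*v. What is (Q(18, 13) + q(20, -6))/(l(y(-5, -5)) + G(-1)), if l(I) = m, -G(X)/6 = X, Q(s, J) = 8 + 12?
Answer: 5964/313 ≈ 19.054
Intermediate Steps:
Q(s, J) = 20
q(h, v) = 2 - h*v
G(X) = -6*X
m = 61/42 (m = 1*(1/6) - 9*(-1/7) = 1/6 + 9/7 = 61/42 ≈ 1.4524)
l(I) = 61/42
(Q(18, 13) + q(20, -6))/(l(y(-5, -5)) + G(-1)) = (20 + (2 - 1*20*(-6)))/(61/42 - 6*(-1)) = (20 + (2 + 120))/(61/42 + 6) = (20 + 122)/(313/42) = 142*(42/313) = 5964/313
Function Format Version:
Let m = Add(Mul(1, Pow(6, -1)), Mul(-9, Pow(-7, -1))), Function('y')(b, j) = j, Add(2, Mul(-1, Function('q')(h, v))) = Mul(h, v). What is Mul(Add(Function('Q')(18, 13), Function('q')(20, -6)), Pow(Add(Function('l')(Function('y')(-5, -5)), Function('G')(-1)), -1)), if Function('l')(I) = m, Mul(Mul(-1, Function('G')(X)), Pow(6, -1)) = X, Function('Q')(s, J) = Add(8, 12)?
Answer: Rational(5964, 313) ≈ 19.054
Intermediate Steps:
Function('Q')(s, J) = 20
Function('q')(h, v) = Add(2, Mul(-1, h, v)) (Function('q')(h, v) = Add(2, Mul(-1, Mul(h, v))) = Add(2, Mul(-1, h, v)))
Function('G')(X) = Mul(-6, X)
m = Rational(61, 42) (m = Add(Mul(1, Rational(1, 6)), Mul(-9, Rational(-1, 7))) = Add(Rational(1, 6), Rational(9, 7)) = Rational(61, 42) ≈ 1.4524)
Function('l')(I) = Rational(61, 42)
Mul(Add(Function('Q')(18, 13), Function('q')(20, -6)), Pow(Add(Function('l')(Function('y')(-5, -5)), Function('G')(-1)), -1)) = Mul(Add(20, Add(2, Mul(-1, 20, -6))), Pow(Add(Rational(61, 42), Mul(-6, -1)), -1)) = Mul(Add(20, Add(2, 120)), Pow(Add(Rational(61, 42), 6), -1)) = Mul(Add(20, 122), Pow(Rational(313, 42), -1)) = Mul(142, Rational(42, 313)) = Rational(5964, 313)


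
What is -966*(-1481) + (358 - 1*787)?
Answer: 1430217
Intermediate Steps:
-966*(-1481) + (358 - 1*787) = 1430646 + (358 - 787) = 1430646 - 429 = 1430217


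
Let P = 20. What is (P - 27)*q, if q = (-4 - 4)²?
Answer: -448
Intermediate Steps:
q = 64 (q = (-8)² = 64)
(P - 27)*q = (20 - 27)*64 = -7*64 = -448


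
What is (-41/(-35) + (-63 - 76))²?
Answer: 23270976/1225 ≈ 18997.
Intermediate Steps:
(-41/(-35) + (-63 - 76))² = (-41*(-1/35) - 139)² = (41/35 - 139)² = (-4824/35)² = 23270976/1225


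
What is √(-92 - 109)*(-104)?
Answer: -104*I*√201 ≈ -1474.5*I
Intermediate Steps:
√(-92 - 109)*(-104) = √(-201)*(-104) = (I*√201)*(-104) = -104*I*√201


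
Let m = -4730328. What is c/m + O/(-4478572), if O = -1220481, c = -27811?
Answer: 1474457253415/5296278632904 ≈ 0.27839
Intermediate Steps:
c/m + O/(-4478572) = -27811/(-4730328) - 1220481/(-4478572) = -27811*(-1/4730328) - 1220481*(-1/4478572) = 27811/4730328 + 1220481/4478572 = 1474457253415/5296278632904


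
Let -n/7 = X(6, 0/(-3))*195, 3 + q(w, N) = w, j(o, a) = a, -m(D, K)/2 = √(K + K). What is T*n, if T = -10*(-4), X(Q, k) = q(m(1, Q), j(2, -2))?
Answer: 163800 + 218400*√3 ≈ 5.4208e+5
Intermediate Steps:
m(D, K) = -2*√2*√K (m(D, K) = -2*√(K + K) = -2*√2*√K)
q(w, N) = -3 + w
X(Q, k) = -3 - 2*√2*√Q
T = 40
n = 4095 + 5460*√3 (n = -7*(-3 - 2*√2*√6)*195 = -7*(-3 - 4*√3)*195 = -7*(-585 - 780*√3) = 4095 + 5460*√3 ≈ 13552.)
T*n = 40*(4095 + 5460*√3) = 163800 + 218400*√3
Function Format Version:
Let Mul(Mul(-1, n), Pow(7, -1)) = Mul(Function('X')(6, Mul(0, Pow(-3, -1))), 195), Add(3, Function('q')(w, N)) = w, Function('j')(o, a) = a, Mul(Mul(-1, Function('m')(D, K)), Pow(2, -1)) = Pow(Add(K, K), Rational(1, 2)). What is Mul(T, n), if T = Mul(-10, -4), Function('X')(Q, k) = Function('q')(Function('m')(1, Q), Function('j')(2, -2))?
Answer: Add(163800, Mul(218400, Pow(3, Rational(1, 2)))) ≈ 5.4208e+5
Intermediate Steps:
Function('m')(D, K) = Mul(-2, Pow(2, Rational(1, 2)), Pow(K, Rational(1, 2))) (Function('m')(D, K) = Mul(-2, Pow(Add(K, K), Rational(1, 2))) = Mul(-2, Pow(Mul(2, K), Rational(1, 2))) = Mul(-2, Mul(Pow(2, Rational(1, 2)), Pow(K, Rational(1, 2)))) = Mul(-2, Pow(2, Rational(1, 2)), Pow(K, Rational(1, 2))))
Function('q')(w, N) = Add(-3, w)
Function('X')(Q, k) = Add(-3, Mul(-2, Pow(2, Rational(1, 2)), Pow(Q, Rational(1, 2))))
T = 40
n = Add(4095, Mul(5460, Pow(3, Rational(1, 2)))) (n = Mul(-7, Mul(Add(-3, Mul(-2, Pow(2, Rational(1, 2)), Pow(6, Rational(1, 2)))), 195)) = Mul(-7, Mul(Add(-3, Mul(-4, Pow(3, Rational(1, 2)))), 195)) = Mul(-7, Add(-585, Mul(-780, Pow(3, Rational(1, 2))))) = Add(4095, Mul(5460, Pow(3, Rational(1, 2)))) ≈ 13552.)
Mul(T, n) = Mul(40, Add(4095, Mul(5460, Pow(3, Rational(1, 2))))) = Add(163800, Mul(218400, Pow(3, Rational(1, 2))))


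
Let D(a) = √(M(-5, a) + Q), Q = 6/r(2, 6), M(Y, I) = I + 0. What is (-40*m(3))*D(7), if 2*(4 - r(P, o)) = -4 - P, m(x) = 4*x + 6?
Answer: -720*√385/7 ≈ -2018.2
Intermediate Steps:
m(x) = 6 + 4*x
r(P, o) = 6 + P/2 (r(P, o) = 4 - (-4 - P)/2 = 4 + (2 + P/2) = 6 + P/2)
M(Y, I) = I
Q = 6/7 (Q = 6/(6 + (½)*2) = 6/(6 + 1) = 6/7 ≈ 0.85714)
D(a) = √(6/7 + a) (D(a) = √(a + 6/7) = √(6/7 + a))
(-40*m(3))*D(7) = (-40*(6 + 4*3))*(√(42 + 49*7)/7) = (-40*(6 + 12))*(√(42 + 343)/7) = (-40*18)*(√385/7) = -720*√385/7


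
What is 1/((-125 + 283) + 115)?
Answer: 1/273 ≈ 0.0036630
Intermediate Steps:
1/((-125 + 283) + 115) = 1/(158 + 115) = 1/273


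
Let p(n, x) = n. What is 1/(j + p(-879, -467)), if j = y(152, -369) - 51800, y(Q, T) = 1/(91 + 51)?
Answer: -142/7480417 ≈ -1.8983e-5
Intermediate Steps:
y(Q, T) = 1/142
j = -7355599/142 (j = 1/142 - 51800 = -7355599/142 ≈ -51800.)
1/(j + p(-879, -467)) = 1/(-7355599/142 - 879) = 1/(-7480417/142) = -142/7480417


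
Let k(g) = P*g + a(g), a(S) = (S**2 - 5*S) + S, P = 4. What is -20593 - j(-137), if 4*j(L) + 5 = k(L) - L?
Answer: -101273/4 ≈ -25318.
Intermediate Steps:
a(S) = S**2 - 4*S
k(g) = 4*g + g*(-4 + g)
j(L) = -5/4 - L/4 + L**2/4 (j(L) = -5/4 + (L**2 - L)/4 = -5/4 + (-L/4 + L**2/4) = -5/4 - L/4 + L**2/4)
-20593 - j(-137) = -20593 - (-5/4 - 1/4*(-137) + (1/4)*(-137)**2) = -20593 - (-5/4 + 137/4 + (1/4)*18769) = -20593 - (-5/4 + 137/4 + 18769/4) = -20593 - 1*18901/4 = -20593 - 18901/4 = -101273/4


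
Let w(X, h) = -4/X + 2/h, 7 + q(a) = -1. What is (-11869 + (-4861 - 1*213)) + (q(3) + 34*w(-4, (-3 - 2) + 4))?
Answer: -16985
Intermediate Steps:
q(a) = -8 (q(a) = -7 - 1 = -8)
(-11869 + (-4861 - 1*213)) + (q(3) + 34*w(-4, (-3 - 2) + 4)) = (-11869 + (-4861 - 1*213)) + (-8 + 34*(-4/(-4) + 2/((-3 - 2) + 4))) = (-11869 + (-4861 - 213)) + (-8 + 34*(-4*(-1/4) + 2/(-5 + 4))) = (-11869 - 5074) + (-8 + 34*(1 + 2/(-1))) = -16943 + (-8 + 34*(1 + 2*(-1))) = -16943 + (-8 + 34*(1 - 2)) = -16943 + (-8 + 34*(-1)) = -16943 + (-8 - 34) = -16943 - 42 = -16985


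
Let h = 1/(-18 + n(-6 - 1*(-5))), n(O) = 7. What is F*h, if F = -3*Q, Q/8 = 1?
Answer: 24/11 ≈ 2.1818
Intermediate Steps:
Q = 8 (Q = 8*1 = 8)
h = -1/11 (h = 1/(-18 + 7) = 1/(-11) = -1/11 ≈ -0.090909)
F = -24 (F = -3*8 = -24)
F*h = -24*(-1/11) = 24/11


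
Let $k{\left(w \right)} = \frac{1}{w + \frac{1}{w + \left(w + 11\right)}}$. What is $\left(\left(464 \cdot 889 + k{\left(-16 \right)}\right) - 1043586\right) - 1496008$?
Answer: $- \frac{716832047}{337} \approx -2.1271 \cdot 10^{6}$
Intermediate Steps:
$k{\left(w \right)} = \frac{1}{w + \frac{1}{11 + 2 w}}$ ($k{\left(w \right)} = \frac{1}{w + \frac{1}{w + \left(11 + w\right)}} = \frac{1}{w + \frac{1}{11 + 2 w}}$)
$\left(\left(464 \cdot 889 + k{\left(-16 \right)}\right) - 1043586\right) - 1496008 = \left(\left(464 \cdot 889 + \frac{11 + 2 \left(-16\right)}{1 + 2 \left(-16\right)^{2} + 11 \left(-16\right)}\right) - 1043586\right) - 1496008 = \left(\left(412496 + \frac{11 - 32}{1 + 2 \cdot 256 - 176}\right) - 1043586\right) - 1496008 = \left(\left(412496 + \frac{1}{1 + 512 - 176} \left(-21\right)\right) - 1043586\right) - 1496008 = \left(\left(412496 + \frac{1}{337} \left(-21\right)\right) - 1043586\right) - 1496008 = \left(\left(412496 - \frac{21}{337}\right) - 1043586\right) - 1496008 = \left(\frac{139011131}{337} - 1043586\right) - 1496008 = - \frac{212677351}{337} - 1496008 = - \frac{716832047}{337}$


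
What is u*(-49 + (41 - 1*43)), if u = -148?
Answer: 7548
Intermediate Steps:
u*(-49 + (41 - 1*43)) = -148*(-49 + (41 - 1*43)) = -148*(-49 + (41 - 43)) = -148*(-49 - 2) = -148*(-51) = 7548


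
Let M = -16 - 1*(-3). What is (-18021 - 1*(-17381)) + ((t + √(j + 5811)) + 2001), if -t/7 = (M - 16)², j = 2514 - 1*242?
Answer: -4526 + √8083 ≈ -4436.1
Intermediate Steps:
M = -13 (M = -16 + 3 = -13)
j = 2272 (j = 2514 - 242 = 2272)
t = -5887 (t = -7*(-13 - 16)² = -7*(-29)² = -7*841 = -5887)
(-18021 - 1*(-17381)) + ((t + √(j + 5811)) + 2001) = (-18021 - 1*(-17381)) + ((-5887 + √(2272 + 5811)) + 2001) = (-18021 + 17381) + ((-5887 + √8083) + 2001) = -640 + (-3886 + √8083) = -4526 + √8083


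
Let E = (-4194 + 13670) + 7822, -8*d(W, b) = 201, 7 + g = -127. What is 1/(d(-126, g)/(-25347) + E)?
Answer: 67592/1169206483 ≈ 5.7810e-5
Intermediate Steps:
g = -134 (g = -7 - 127 = -134)
d(W, b) = -201/8 (d(W, b) = -⅛*201 = -201/8)
E = 17298 (E = 9476 + 7822 = 17298)
1/(d(-126, g)/(-25347) + E) = 1/(-201/8/(-25347) + 17298) = 1/(-201/8*(-1/25347) + 17298) = 1/(67/67592 + 17298) = 1/(1169206483/67592) = 67592/1169206483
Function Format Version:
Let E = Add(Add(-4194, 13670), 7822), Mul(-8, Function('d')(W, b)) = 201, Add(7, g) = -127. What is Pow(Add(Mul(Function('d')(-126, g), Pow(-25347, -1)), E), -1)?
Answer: Rational(67592, 1169206483) ≈ 5.7810e-5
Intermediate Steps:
g = -134 (g = Add(-7, -127) = -134)
Function('d')(W, b) = Rational(-201, 8) (Function('d')(W, b) = Mul(Rational(-1, 8), 201) = Rational(-201, 8))
E = 17298 (E = Add(9476, 7822) = 17298)
Pow(Add(Mul(Function('d')(-126, g), Pow(-25347, -1)), E), -1) = Pow(Add(Mul(Rational(-201, 8), Pow(-25347, -1)), 17298), -1) = Pow(Add(Mul(Rational(-201, 8), Rational(-1, 25347)), 17298), -1) = Pow(Add(Rational(67, 67592), 17298), -1) = Pow(Rational(1169206483, 67592), -1) = Rational(67592, 1169206483)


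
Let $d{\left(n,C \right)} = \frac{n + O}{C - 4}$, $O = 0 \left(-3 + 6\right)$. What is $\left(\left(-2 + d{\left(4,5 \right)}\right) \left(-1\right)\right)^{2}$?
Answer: $4$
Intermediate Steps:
$O = 0$ ($O = 0 \cdot 3 = 0$)
$d{\left(n,C \right)} = \frac{n}{-4 + C}$ ($d{\left(n,C \right)} = \frac{n + 0}{C - 4} = \frac{n}{-4 + C}$)
$\left(\left(-2 + d{\left(4,5 \right)}\right) \left(-1\right)\right)^{2} = \left(\left(-2 + \frac{4}{-4 + 5}\right) \left(-1\right)\right)^{2} = \left(\left(-2 + \frac{4}{1}\right) \left(-1\right)\right)^{2} = \left(\left(-2 + 4 \cdot 1\right) \left(-1\right)\right)^{2} = \left(\left(-2 + 4\right) \left(-1\right)\right)^{2} = \left(2 \left(-1\right)\right)^{2} = \left(-2\right)^{2} = 4$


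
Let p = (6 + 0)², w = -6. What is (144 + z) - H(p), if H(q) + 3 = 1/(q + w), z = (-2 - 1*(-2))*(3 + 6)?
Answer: 4409/30 ≈ 146.97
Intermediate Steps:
z = 0 (z = (-2 + 2)*9 = 0*9 = 0)
p = 36 (p = 6² = 36)
H(q) = -3 + 1/(-6 + q) (H(q) = -3 + 1/(q - 6) = -3 + 1/(-6 + q))
(144 + z) - H(p) = (144 + 0) - (19 - 3*36)/(-6 + 36) = 144 - (19 - 108)/30 = 144 - (-89)/30 = 144 - 1*(-89/30) = 144 + 89/30 = 4409/30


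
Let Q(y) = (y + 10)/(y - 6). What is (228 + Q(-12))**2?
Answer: 4214809/81 ≈ 52035.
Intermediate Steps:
Q(y) = (10 + y)/(-6 + y)
(228 + Q(-12))**2 = (228 + (10 - 12)/(-6 - 12))**2 = (228 - 2/(-18))**2 = (228 - 1/18*(-2))**2 = (228 + 1/9)**2 = (2053/9)**2 = 4214809/81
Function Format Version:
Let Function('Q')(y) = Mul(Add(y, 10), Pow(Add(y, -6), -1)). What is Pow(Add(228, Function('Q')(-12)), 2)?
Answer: Rational(4214809, 81) ≈ 52035.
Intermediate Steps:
Function('Q')(y) = Mul(Pow(Add(-6, y), -1), Add(10, y)) (Function('Q')(y) = Mul(Add(10, y), Pow(Add(-6, y), -1)) = Mul(Pow(Add(-6, y), -1), Add(10, y)))
Pow(Add(228, Function('Q')(-12)), 2) = Pow(Add(228, Mul(Pow(Add(-6, -12), -1), Add(10, -12))), 2) = Pow(Add(228, Mul(Pow(-18, -1), -2)), 2) = Pow(Add(228, Mul(Rational(-1, 18), -2)), 2) = Pow(Add(228, Rational(1, 9)), 2) = Pow(Rational(2053, 9), 2) = Rational(4214809, 81)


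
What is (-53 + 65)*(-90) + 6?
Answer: -1074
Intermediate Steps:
(-53 + 65)*(-90) + 6 = 12*(-90) + 6 = -1080 + 6 = -1074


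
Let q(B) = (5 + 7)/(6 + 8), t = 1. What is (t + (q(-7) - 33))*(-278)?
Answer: 60604/7 ≈ 8657.7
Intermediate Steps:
q(B) = 6/7 (q(B) = 12/14 = 12*(1/14) = 6/7)
(t + (q(-7) - 33))*(-278) = (1 + (6/7 - 33))*(-278) = (1 - 225/7)*(-278) = -218/7*(-278) = 60604/7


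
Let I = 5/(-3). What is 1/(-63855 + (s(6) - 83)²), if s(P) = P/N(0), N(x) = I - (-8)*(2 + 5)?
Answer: -26569/1514016374 ≈ -1.7549e-5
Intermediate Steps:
I = -5/3 (I = 5*(-⅓) = -5/3 ≈ -1.6667)
N(x) = 163/3 (N(x) = -5/3 - (-8)*(2 + 5) = -5/3 - (-8)*7 = -5/3 - 4*(-14) = -5/3 + 56 = 163/3)
s(P) = 3*P/163 (s(P) = P/(163/3) = P*(3/163) = 3*P/163)
1/(-63855 + (s(6) - 83)²) = 1/(-63855 + ((3/163)*6 - 83)²) = 1/(-63855 + (18/163 - 83)²) = 1/(-63855 + (-13511/163)²) = 1/(-63855 + 182547121/26569) = 1/(-1514016374/26569) = -26569/1514016374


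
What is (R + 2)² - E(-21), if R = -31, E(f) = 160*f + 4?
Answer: 4197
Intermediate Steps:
E(f) = 4 + 160*f
(R + 2)² - E(-21) = (-31 + 2)² - (4 + 160*(-21)) = (-29)² - (4 - 3360) = 841 - 1*(-3356) = 841 + 3356 = 4197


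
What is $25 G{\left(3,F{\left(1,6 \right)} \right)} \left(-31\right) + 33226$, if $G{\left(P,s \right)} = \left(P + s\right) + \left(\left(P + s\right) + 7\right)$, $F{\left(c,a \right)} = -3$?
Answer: $27801$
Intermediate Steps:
$G{\left(P,s \right)} = 7 + 2 P + 2 s$ ($G{\left(P,s \right)} = \left(P + s\right) + \left(7 + P + s\right) = 7 + 2 P + 2 s$)
$25 G{\left(3,F{\left(1,6 \right)} \right)} \left(-31\right) + 33226 = 25 \left(7 + 2 \cdot 3 + 2 \left(-3\right)\right) \left(-31\right) + 33226 = 25 \left(7 + 6 - 6\right) \left(-31\right) + 33226 = 25 \cdot 7 \left(-31\right) + 33226 = 175 \left(-31\right) + 33226 = -5425 + 33226 = 27801$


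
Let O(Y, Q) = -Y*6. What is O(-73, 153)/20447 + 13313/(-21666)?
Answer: -11422661/19261074 ≈ -0.59304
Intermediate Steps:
O(Y, Q) = -6*Y
O(-73, 153)/20447 + 13313/(-21666) = -6*(-73)/20447 + 13313/(-21666) = 438*(1/20447) + 13313*(-1/21666) = 438/20447 - 13313/21666 = -11422661/19261074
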